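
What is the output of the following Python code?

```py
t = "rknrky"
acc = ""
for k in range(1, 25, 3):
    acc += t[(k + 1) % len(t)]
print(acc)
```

k=1: add t[2]='n' → 'n'
k=4: add t[5]='y' → 'ny'
k=7: add t[2]='n' → 'nyn'
k=10: add t[5]='y' → 'nyny'
k=13: add t[2]='n' → 'nynyn'
k=16: add t[5]='y' → 'nynyny'
k=19: add t[2]='n' → 'nynynyn'
k=22: add t[5]='y' → 'nynynyny'

nynynyny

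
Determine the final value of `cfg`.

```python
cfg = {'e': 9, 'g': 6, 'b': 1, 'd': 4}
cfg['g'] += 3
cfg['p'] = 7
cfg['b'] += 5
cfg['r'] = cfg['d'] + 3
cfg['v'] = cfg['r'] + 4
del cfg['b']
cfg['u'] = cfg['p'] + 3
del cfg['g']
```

{'e': 9, 'd': 4, 'p': 7, 'r': 7, 'v': 11, 'u': 10}

cfg['g'] = 6+3 = 9 → {'e': 9, 'g': 9, 'b': 1, 'd': 4}
cfg['p'] = 7 → {'e': 9, 'g': 9, 'b': 1, 'd': 4, 'p': 7}
cfg['b'] = 1+5 = 6 → {'e': 9, 'g': 9, 'b': 6, 'd': 4, 'p': 7}
cfg['r'] = cfg['d']+3 = 7 → {'e': 9, 'g': 9, 'b': 6, 'd': 4, 'p': 7, 'r': 7}
cfg['v'] = cfg['r']+4 = 11 → {'e': 9, 'g': 9, 'b': 6, 'd': 4, 'p': 7, 'r': 7, 'v': 11}
del 'b' → {'e': 9, 'g': 9, 'd': 4, 'p': 7, 'r': 7, 'v': 11}
cfg['u'] = cfg['p']+3 = 10 → {'e': 9, 'g': 9, 'd': 4, 'p': 7, 'r': 7, 'v': 11, 'u': 10}
del 'g' → {'e': 9, 'd': 4, 'p': 7, 'r': 7, 'v': 11, 'u': 10}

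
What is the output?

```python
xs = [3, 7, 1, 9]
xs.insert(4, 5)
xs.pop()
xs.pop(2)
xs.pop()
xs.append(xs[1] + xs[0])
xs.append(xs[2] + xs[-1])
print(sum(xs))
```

insert 5 at 4 → [3, 7, 1, 9, 5]
pop() removes 5 → [3, 7, 1, 9]
pop(2) removes 1 → [3, 7, 9]
pop() removes 9 → [3, 7]
append xs[1]+xs[0] = 7+3 = 10 → [3, 7, 10]
append xs[2]+xs[-1] = 10+10 = 20 → [3, 7, 10, 20]
sum = 40

40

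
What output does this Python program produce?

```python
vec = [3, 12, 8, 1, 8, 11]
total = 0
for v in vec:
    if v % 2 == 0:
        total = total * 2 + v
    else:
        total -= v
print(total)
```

v=3: not even, total = 0-3 = -3
v=12: even, total = (-3)*2+12 = 6
v=8: even, total = 6*2+8 = 20
v=1: not even, total = 20-1 = 19
v=8: even, total = 19*2+8 = 46
v=11: not even, total = 46-11 = 35

35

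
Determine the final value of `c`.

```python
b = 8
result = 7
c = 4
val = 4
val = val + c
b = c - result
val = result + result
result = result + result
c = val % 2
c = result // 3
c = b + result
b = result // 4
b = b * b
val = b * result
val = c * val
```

val = 4+4 = 8
b = 4-7 = -3
val = 7+7 = 14
result = 7+7 = 14
c = 14%2 = 0
c = 14//3 = 4
c = (-3)+14 = 11
b = 14//4 = 3
b = 3*3 = 9
val = 9*14 = 126
val = 11*126 = 1386

11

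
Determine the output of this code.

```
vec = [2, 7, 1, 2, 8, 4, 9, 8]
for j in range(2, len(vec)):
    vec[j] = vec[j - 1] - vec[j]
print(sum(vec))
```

j=2: vec[2] = 7-1 = 6 → [2, 7, 6, 2, 8, 4, 9, 8]
j=3: vec[3] = 6-2 = 4 → [2, 7, 6, 4, 8, 4, 9, 8]
j=4: vec[4] = 4-8 = -4 → [2, 7, 6, 4, -4, 4, 9, 8]
j=5: vec[5] = (-4)-4 = -8 → [2, 7, 6, 4, -4, -8, 9, 8]
j=6: vec[6] = (-8)-9 = -17 → [2, 7, 6, 4, -4, -8, -17, 8]
j=7: vec[7] = (-17)-8 = -25 → [2, 7, 6, 4, -4, -8, -17, -25]
sum = -35

-35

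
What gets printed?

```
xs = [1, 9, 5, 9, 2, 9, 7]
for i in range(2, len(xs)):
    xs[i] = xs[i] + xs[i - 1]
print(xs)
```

i=2: xs[2] = 5+9 = 14 → [1, 9, 14, 9, 2, 9, 7]
i=3: xs[3] = 9+14 = 23 → [1, 9, 14, 23, 2, 9, 7]
i=4: xs[4] = 2+23 = 25 → [1, 9, 14, 23, 25, 9, 7]
i=5: xs[5] = 9+25 = 34 → [1, 9, 14, 23, 25, 34, 7]
i=6: xs[6] = 7+34 = 41 → [1, 9, 14, 23, 25, 34, 41]

[1, 9, 14, 23, 25, 34, 41]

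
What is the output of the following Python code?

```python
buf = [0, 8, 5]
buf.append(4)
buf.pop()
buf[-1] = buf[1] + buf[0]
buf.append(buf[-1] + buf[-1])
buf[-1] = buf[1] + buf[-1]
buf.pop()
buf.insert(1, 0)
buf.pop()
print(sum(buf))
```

8

append 4 → [0, 8, 5, 4]
pop() removes 4 → [0, 8, 5]
buf[-1] = buf[1]+buf[0] = 8+0 = 8 → [0, 8, 8]
append buf[-1]+buf[-1] = 8+8 = 16 → [0, 8, 8, 16]
buf[-1] = buf[1]+buf[-1] = 8+16 = 24 → [0, 8, 8, 24]
pop() removes 24 → [0, 8, 8]
insert 0 at 1 → [0, 0, 8, 8]
pop() removes 8 → [0, 0, 8]
sum = 8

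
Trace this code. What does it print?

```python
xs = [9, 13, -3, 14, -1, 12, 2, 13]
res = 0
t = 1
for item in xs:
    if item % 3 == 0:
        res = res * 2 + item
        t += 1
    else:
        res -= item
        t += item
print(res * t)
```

-2295

item=9: %3==0, res = 0*2+9 = 9; t=2
item=13: not %3==0, res = 9-13 = -4; t=15
item=-3: %3==0, res = (-4)*2+(-3) = -11; t=16
item=14: not %3==0, res = (-11)-14 = -25; t=30
item=-1: not %3==0, res = (-25)-(-1) = -24; t=29
item=12: %3==0, res = (-24)*2+12 = -36; t=30
item=2: not %3==0, res = (-36)-2 = -38; t=32
item=13: not %3==0, res = (-38)-13 = -51; t=45
res*t = (-51)*45 = -2295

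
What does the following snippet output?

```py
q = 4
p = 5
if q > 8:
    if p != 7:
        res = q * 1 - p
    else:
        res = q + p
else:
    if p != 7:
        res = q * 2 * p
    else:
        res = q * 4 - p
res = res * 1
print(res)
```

40

q=4, p=5
q > 8 is False; p != 7 is True
→ res = q * 2 * p = 40
res = 40*1 = 40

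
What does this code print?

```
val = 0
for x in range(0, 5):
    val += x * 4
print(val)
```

40

x=0: val = 0+0*4 = 0
x=1: val = 0+1*4 = 4
x=2: val = 4+2*4 = 12
x=3: val = 12+3*4 = 24
x=4: val = 24+4*4 = 40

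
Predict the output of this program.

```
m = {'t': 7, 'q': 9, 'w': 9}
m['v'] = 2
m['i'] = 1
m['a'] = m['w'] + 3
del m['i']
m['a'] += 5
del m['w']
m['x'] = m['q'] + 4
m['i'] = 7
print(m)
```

{'t': 7, 'q': 9, 'v': 2, 'a': 17, 'x': 13, 'i': 7}

m['v'] = 2 → {'t': 7, 'q': 9, 'w': 9, 'v': 2}
m['i'] = 1 → {'t': 7, 'q': 9, 'w': 9, 'v': 2, 'i': 1}
m['a'] = m['w']+3 = 12 → {'t': 7, 'q': 9, 'w': 9, 'v': 2, 'i': 1, 'a': 12}
del 'i' → {'t': 7, 'q': 9, 'w': 9, 'v': 2, 'a': 12}
m['a'] = 12+5 = 17 → {'t': 7, 'q': 9, 'w': 9, 'v': 2, 'a': 17}
del 'w' → {'t': 7, 'q': 9, 'v': 2, 'a': 17}
m['x'] = m['q']+4 = 13 → {'t': 7, 'q': 9, 'v': 2, 'a': 17, 'x': 13}
m['i'] = 7 → {'t': 7, 'q': 9, 'v': 2, 'a': 17, 'x': 13, 'i': 7}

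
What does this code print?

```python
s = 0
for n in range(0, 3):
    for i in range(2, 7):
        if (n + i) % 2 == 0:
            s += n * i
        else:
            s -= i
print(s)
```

n=0,i=2: even sum, s = 0+0 = 0
n=0,i=3: odd sum, s = 0-3 = -3
n=0,i=4: even sum, s = (-3)+0 = -3
n=0,i=5: odd sum, s = (-3)-5 = -8
n=0,i=6: even sum, s = (-8)+0 = -8
n=1,i=2: odd sum, s = (-8)-2 = -10
n=1,i=3: even sum, s = (-10)+3 = -7
n=1,i=4: odd sum, s = (-7)-4 = -11
n=1,i=5: even sum, s = (-11)+5 = -6
n=1,i=6: odd sum, s = (-6)-6 = -12
n=2,i=2: even sum, s = (-12)+4 = -8
n=2,i=3: odd sum, s = (-8)-3 = -11
n=2,i=4: even sum, s = (-11)+8 = -3
n=2,i=5: odd sum, s = (-3)-5 = -8
n=2,i=6: even sum, s = (-8)+12 = 4

4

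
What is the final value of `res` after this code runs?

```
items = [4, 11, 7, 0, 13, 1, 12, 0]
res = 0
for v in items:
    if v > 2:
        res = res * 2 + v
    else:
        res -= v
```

v=4: >2, res = 0*2+4 = 4
v=11: >2, res = 4*2+11 = 19
v=7: >2, res = 19*2+7 = 45
v=0: not >2, res = 45-0 = 45
v=13: >2, res = 45*2+13 = 103
v=1: not >2, res = 103-1 = 102
v=12: >2, res = 102*2+12 = 216
v=0: not >2, res = 216-0 = 216

216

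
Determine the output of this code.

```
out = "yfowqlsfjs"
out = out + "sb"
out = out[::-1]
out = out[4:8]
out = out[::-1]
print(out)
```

+ 'sb' → 'yfowqlsfjssb'
reverse → 'bssjfslqwofy'
slice [4:8] → 'fslq'
reverse → 'qlsf'

qlsf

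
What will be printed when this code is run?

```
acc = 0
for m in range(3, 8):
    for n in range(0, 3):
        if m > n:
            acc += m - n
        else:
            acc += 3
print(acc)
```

m=3,n=0: 3>0, acc = 0+3 = 3
m=3,n=1: 3>1, acc = 3+2 = 5
m=3,n=2: 3>2, acc = 5+1 = 6
m=4,n=0: 4>0, acc = 6+4 = 10
m=4,n=1: 4>1, acc = 10+3 = 13
m=4,n=2: 4>2, acc = 13+2 = 15
m=5,n=0: 5>0, acc = 15+5 = 20
m=5,n=1: 5>1, acc = 20+4 = 24
m=5,n=2: 5>2, acc = 24+3 = 27
m=6,n=0: 6>0, acc = 27+6 = 33
m=6,n=1: 6>1, acc = 33+5 = 38
m=6,n=2: 6>2, acc = 38+4 = 42
m=7,n=0: 7>0, acc = 42+7 = 49
m=7,n=1: 7>1, acc = 49+6 = 55
m=7,n=2: 7>2, acc = 55+5 = 60

60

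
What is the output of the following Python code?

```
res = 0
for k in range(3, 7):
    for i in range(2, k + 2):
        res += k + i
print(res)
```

k=3,i=2: res = 0+5 = 5
k=3,i=3: res = 5+6 = 11
k=3,i=4: res = 11+7 = 18
k=4,i=2: res = 18+6 = 24
k=4,i=3: res = 24+7 = 31
k=4,i=4: res = 31+8 = 39
k=4,i=5: res = 39+9 = 48
k=5,i=2: res = 48+7 = 55
k=5,i=3: res = 55+8 = 63
k=5,i=4: res = 63+9 = 72
k=5,i=5: res = 72+10 = 82
k=5,i=6: res = 82+11 = 93
k=6,i=2: res = 93+8 = 101
k=6,i=3: res = 101+9 = 110
k=6,i=4: res = 110+10 = 120
k=6,i=5: res = 120+11 = 131
k=6,i=6: res = 131+12 = 143
k=6,i=7: res = 143+13 = 156

156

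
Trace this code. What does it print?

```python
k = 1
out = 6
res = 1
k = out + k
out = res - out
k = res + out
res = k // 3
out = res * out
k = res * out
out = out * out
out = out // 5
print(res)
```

-2

k = 6+1 = 7
out = 1-6 = -5
k = 1+(-5) = -4
res = (-4)//3 = -2
out = (-2)*(-5) = 10
k = (-2)*10 = -20
out = 10*10 = 100
out = 100//5 = 20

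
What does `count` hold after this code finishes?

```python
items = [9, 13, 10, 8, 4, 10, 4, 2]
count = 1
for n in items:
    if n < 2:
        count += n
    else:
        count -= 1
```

-7

n=9: not <2, count = 1-1 = 0
n=13: not <2, count = 0-1 = -1
n=10: not <2, count = (-1)-1 = -2
n=8: not <2, count = (-2)-1 = -3
n=4: not <2, count = (-3)-1 = -4
n=10: not <2, count = (-4)-1 = -5
n=4: not <2, count = (-5)-1 = -6
n=2: not <2, count = (-6)-1 = -7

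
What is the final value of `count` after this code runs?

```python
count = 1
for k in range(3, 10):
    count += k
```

k=3: count = 1+3 = 4
k=4: count = 4+4 = 8
k=5: count = 8+5 = 13
k=6: count = 13+6 = 19
k=7: count = 19+7 = 26
k=8: count = 26+8 = 34
k=9: count = 34+9 = 43

43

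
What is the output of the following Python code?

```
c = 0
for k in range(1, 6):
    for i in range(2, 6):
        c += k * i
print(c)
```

210

k=1,i=2: c = 0+2 = 2
k=1,i=3: c = 2+3 = 5
k=1,i=4: c = 5+4 = 9
k=1,i=5: c = 9+5 = 14
k=2,i=2: c = 14+4 = 18
k=2,i=3: c = 18+6 = 24
k=2,i=4: c = 24+8 = 32
k=2,i=5: c = 32+10 = 42
k=3,i=2: c = 42+6 = 48
k=3,i=3: c = 48+9 = 57
k=3,i=4: c = 57+12 = 69
k=3,i=5: c = 69+15 = 84
k=4,i=2: c = 84+8 = 92
k=4,i=3: c = 92+12 = 104
k=4,i=4: c = 104+16 = 120
k=4,i=5: c = 120+20 = 140
k=5,i=2: c = 140+10 = 150
k=5,i=3: c = 150+15 = 165
k=5,i=4: c = 165+20 = 185
k=5,i=5: c = 185+25 = 210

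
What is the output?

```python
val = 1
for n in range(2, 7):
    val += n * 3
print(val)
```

n=2: val = 1+2*3 = 7
n=3: val = 7+3*3 = 16
n=4: val = 16+4*3 = 28
n=5: val = 28+5*3 = 43
n=6: val = 43+6*3 = 61

61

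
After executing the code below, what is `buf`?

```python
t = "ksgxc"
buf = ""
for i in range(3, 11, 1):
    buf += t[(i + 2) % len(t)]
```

i=3: add t[0]='k' → 'k'
i=4: add t[1]='s' → 'ks'
i=5: add t[2]='g' → 'ksg'
i=6: add t[3]='x' → 'ksgx'
i=7: add t[4]='c' → 'ksgxc'
i=8: add t[0]='k' → 'ksgxck'
i=9: add t[1]='s' → 'ksgxcks'
i=10: add t[2]='g' → 'ksgxcksg'

'ksgxcksg'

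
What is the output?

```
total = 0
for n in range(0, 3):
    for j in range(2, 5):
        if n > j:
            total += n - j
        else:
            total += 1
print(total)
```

9

n=0,j=2: not 0>2, total = 0+1 = 1
n=0,j=3: not 0>3, total = 1+1 = 2
n=0,j=4: not 0>4, total = 2+1 = 3
n=1,j=2: not 1>2, total = 3+1 = 4
n=1,j=3: not 1>3, total = 4+1 = 5
n=1,j=4: not 1>4, total = 5+1 = 6
n=2,j=2: not 2>2, total = 6+1 = 7
n=2,j=3: not 2>3, total = 7+1 = 8
n=2,j=4: not 2>4, total = 8+1 = 9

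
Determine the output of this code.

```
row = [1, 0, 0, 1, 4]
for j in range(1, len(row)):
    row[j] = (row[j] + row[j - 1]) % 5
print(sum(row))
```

6

j=1: row[1] = (0+1)%5 = 1 → [1, 1, 0, 1, 4]
j=2: row[2] = (0+1)%5 = 1 → [1, 1, 1, 1, 4]
j=3: row[3] = (1+1)%5 = 2 → [1, 1, 1, 2, 4]
j=4: row[4] = (4+2)%5 = 1 → [1, 1, 1, 2, 1]
sum = 6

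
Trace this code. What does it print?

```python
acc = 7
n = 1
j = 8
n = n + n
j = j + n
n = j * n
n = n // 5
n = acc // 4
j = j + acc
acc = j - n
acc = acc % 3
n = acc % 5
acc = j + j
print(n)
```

1

n = 1+1 = 2
j = 8+2 = 10
n = 10*2 = 20
n = 20//5 = 4
n = 7//4 = 1
j = 10+7 = 17
acc = 17-1 = 16
acc = 16%3 = 1
n = 1%5 = 1
acc = 17+17 = 34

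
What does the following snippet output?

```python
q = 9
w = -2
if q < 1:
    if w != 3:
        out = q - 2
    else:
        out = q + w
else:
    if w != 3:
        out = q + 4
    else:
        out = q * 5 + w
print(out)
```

13

q=9, w=-2
q < 1 is False; w != 3 is True
→ out = q + 4 = 13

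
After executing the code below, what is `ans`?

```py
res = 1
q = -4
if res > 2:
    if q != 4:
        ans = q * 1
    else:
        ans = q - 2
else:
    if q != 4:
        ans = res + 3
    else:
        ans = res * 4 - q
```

4

res=1, q=-4
res > 2 is False; q != 4 is True
→ ans = res + 3 = 4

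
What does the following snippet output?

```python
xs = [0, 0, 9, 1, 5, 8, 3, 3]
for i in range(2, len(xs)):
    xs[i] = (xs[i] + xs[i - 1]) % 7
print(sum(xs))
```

i=2: xs[2] = (9+0)%7 = 2 → [0, 0, 2, 1, 5, 8, 3, 3]
i=3: xs[3] = (1+2)%7 = 3 → [0, 0, 2, 3, 5, 8, 3, 3]
i=4: xs[4] = (5+3)%7 = 1 → [0, 0, 2, 3, 1, 8, 3, 3]
i=5: xs[5] = (8+1)%7 = 2 → [0, 0, 2, 3, 1, 2, 3, 3]
i=6: xs[6] = (3+2)%7 = 5 → [0, 0, 2, 3, 1, 2, 5, 3]
i=7: xs[7] = (3+5)%7 = 1 → [0, 0, 2, 3, 1, 2, 5, 1]
sum = 14

14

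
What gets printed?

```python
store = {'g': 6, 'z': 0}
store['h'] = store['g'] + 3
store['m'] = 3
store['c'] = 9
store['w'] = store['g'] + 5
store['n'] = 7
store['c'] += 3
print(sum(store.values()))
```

48

store['h'] = store['g']+3 = 9 → {'g': 6, 'z': 0, 'h': 9}
store['m'] = 3 → {'g': 6, 'z': 0, 'h': 9, 'm': 3}
store['c'] = 9 → {'g': 6, 'z': 0, 'h': 9, 'm': 3, 'c': 9}
store['w'] = store['g']+5 = 11 → {'g': 6, 'z': 0, 'h': 9, 'm': 3, 'c': 9, 'w': 11}
store['n'] = 7 → {'g': 6, 'z': 0, 'h': 9, 'm': 3, 'c': 9, 'w': 11, 'n': 7}
store['c'] = 9+3 = 12 → {'g': 6, 'z': 0, 'h': 9, 'm': 3, 'c': 12, 'w': 11, 'n': 7}
sum of values = 48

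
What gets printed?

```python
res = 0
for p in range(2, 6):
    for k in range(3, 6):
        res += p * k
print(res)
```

p=2,k=3: res = 0+6 = 6
p=2,k=4: res = 6+8 = 14
p=2,k=5: res = 14+10 = 24
p=3,k=3: res = 24+9 = 33
p=3,k=4: res = 33+12 = 45
p=3,k=5: res = 45+15 = 60
p=4,k=3: res = 60+12 = 72
p=4,k=4: res = 72+16 = 88
p=4,k=5: res = 88+20 = 108
p=5,k=3: res = 108+15 = 123
p=5,k=4: res = 123+20 = 143
p=5,k=5: res = 143+25 = 168

168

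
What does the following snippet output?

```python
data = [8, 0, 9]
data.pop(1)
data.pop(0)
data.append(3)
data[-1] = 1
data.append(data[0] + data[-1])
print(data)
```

[9, 1, 10]

pop(1) removes 0 → [8, 9]
pop(0) removes 8 → [9]
append 3 → [9, 3]
data[-1] = 1 → [9, 1]
append data[0]+data[-1] = 9+1 = 10 → [9, 1, 10]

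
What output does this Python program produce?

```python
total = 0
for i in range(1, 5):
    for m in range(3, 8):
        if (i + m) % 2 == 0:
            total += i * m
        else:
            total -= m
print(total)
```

i=1,m=3: even sum, total = 0+3 = 3
i=1,m=4: odd sum, total = 3-4 = -1
i=1,m=5: even sum, total = (-1)+5 = 4
i=1,m=6: odd sum, total = 4-6 = -2
i=1,m=7: even sum, total = (-2)+7 = 5
i=2,m=3: odd sum, total = 5-3 = 2
i=2,m=4: even sum, total = 2+8 = 10
i=2,m=5: odd sum, total = 10-5 = 5
i=2,m=6: even sum, total = 5+12 = 17
i=2,m=7: odd sum, total = 17-7 = 10
i=3,m=3: even sum, total = 10+9 = 19
i=3,m=4: odd sum, total = 19-4 = 15
i=3,m=5: even sum, total = 15+15 = 30
i=3,m=6: odd sum, total = 30-6 = 24
i=3,m=7: even sum, total = 24+21 = 45
i=4,m=3: odd sum, total = 45-3 = 42
i=4,m=4: even sum, total = 42+16 = 58
i=4,m=5: odd sum, total = 58-5 = 53
i=4,m=6: even sum, total = 53+24 = 77
i=4,m=7: odd sum, total = 77-7 = 70

70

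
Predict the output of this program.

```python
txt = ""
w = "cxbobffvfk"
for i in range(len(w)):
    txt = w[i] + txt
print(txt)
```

kfvffbobxc

i=0: prepend 'c' → 'c'
i=1: prepend 'x' → 'xc'
i=2: prepend 'b' → 'bxc'
i=3: prepend 'o' → 'obxc'
i=4: prepend 'b' → 'bobxc'
i=5: prepend 'f' → 'fbobxc'
i=6: prepend 'f' → 'ffbobxc'
i=7: prepend 'v' → 'vffbobxc'
i=8: prepend 'f' → 'fvffbobxc'
i=9: prepend 'k' → 'kfvffbobxc'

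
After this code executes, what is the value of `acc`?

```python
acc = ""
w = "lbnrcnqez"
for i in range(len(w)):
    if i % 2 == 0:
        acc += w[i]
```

'lncqz'

i=0: add 'l' → 'l'
i=1: skip
i=2: add 'n' → 'ln'
i=3: skip
i=4: add 'c' → 'lnc'
i=5: skip
i=6: add 'q' → 'lncq'
i=7: skip
i=8: add 'z' → 'lncqz'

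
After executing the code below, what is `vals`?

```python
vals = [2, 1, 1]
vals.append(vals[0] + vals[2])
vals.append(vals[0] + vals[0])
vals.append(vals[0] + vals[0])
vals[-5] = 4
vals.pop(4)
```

append vals[0]+vals[2] = 2+1 = 3 → [2, 1, 1, 3]
append vals[0]+vals[0] = 2+2 = 4 → [2, 1, 1, 3, 4]
append vals[0]+vals[0] = 2+2 = 4 → [2, 1, 1, 3, 4, 4]
vals[-5] = 4 → [2, 4, 1, 3, 4, 4]
pop(4) removes 4 → [2, 4, 1, 3, 4]

[2, 4, 1, 3, 4]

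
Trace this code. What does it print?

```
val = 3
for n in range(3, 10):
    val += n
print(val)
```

n=3: val = 3+3 = 6
n=4: val = 6+4 = 10
n=5: val = 10+5 = 15
n=6: val = 15+6 = 21
n=7: val = 21+7 = 28
n=8: val = 28+8 = 36
n=9: val = 36+9 = 45

45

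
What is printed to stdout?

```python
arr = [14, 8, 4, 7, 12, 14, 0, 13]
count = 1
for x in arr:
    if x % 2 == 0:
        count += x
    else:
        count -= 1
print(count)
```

51

x=14: even, count = 1+14 = 15
x=8: even, count = 15+8 = 23
x=4: even, count = 23+4 = 27
x=7: not even, count = 27-1 = 26
x=12: even, count = 26+12 = 38
x=14: even, count = 38+14 = 52
x=0: even, count = 52+0 = 52
x=13: not even, count = 52-1 = 51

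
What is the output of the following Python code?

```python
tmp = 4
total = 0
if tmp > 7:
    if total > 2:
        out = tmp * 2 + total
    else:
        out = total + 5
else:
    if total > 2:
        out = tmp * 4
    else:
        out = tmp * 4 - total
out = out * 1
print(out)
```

tmp=4, total=0
tmp > 7 is False; total > 2 is False
→ out = tmp * 4 - total = 16
out = 16*1 = 16

16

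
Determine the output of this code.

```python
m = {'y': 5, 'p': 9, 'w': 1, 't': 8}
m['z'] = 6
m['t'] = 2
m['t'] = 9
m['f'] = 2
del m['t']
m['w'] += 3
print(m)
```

m['z'] = 6 → {'y': 5, 'p': 9, 'w': 1, 't': 8, 'z': 6}
m['t'] = 2 → {'y': 5, 'p': 9, 'w': 1, 't': 2, 'z': 6}
m['t'] = 9 → {'y': 5, 'p': 9, 'w': 1, 't': 9, 'z': 6}
m['f'] = 2 → {'y': 5, 'p': 9, 'w': 1, 't': 9, 'z': 6, 'f': 2}
del 't' → {'y': 5, 'p': 9, 'w': 1, 'z': 6, 'f': 2}
m['w'] = 1+3 = 4 → {'y': 5, 'p': 9, 'w': 4, 'z': 6, 'f': 2}

{'y': 5, 'p': 9, 'w': 4, 'z': 6, 'f': 2}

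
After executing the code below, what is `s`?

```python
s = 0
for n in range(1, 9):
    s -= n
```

-36

n=1: s = 0-1 = -1
n=2: s = (-1)-2 = -3
n=3: s = (-3)-3 = -6
n=4: s = (-6)-4 = -10
n=5: s = (-10)-5 = -15
n=6: s = (-15)-6 = -21
n=7: s = (-21)-7 = -28
n=8: s = (-28)-8 = -36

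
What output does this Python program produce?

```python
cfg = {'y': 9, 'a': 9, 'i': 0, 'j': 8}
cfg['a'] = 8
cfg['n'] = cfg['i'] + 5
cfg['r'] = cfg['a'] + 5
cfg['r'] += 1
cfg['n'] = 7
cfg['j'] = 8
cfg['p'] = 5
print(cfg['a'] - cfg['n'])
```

cfg['a'] = 8 → {'y': 9, 'a': 8, 'i': 0, 'j': 8}
cfg['n'] = cfg['i']+5 = 5 → {'y': 9, 'a': 8, 'i': 0, 'j': 8, 'n': 5}
cfg['r'] = cfg['a']+5 = 13 → {'y': 9, 'a': 8, 'i': 0, 'j': 8, 'n': 5, 'r': 13}
cfg['r'] = 13+1 = 14 → {'y': 9, 'a': 8, 'i': 0, 'j': 8, 'n': 5, 'r': 14}
cfg['n'] = 7 → {'y': 9, 'a': 8, 'i': 0, 'j': 8, 'n': 7, 'r': 14}
cfg['j'] = 8 → {'y': 9, 'a': 8, 'i': 0, 'j': 8, 'n': 7, 'r': 14}
cfg['p'] = 5 → {'y': 9, 'a': 8, 'i': 0, 'j': 8, 'n': 7, 'r': 14, 'p': 5}
cfg['a']-cfg['n'] = 8-7 = 1

1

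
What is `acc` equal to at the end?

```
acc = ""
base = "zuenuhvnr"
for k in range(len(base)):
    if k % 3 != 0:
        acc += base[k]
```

'ueuhnr'

k=0: skip
k=1: add 'u' → 'u'
k=2: add 'e' → 'ue'
k=3: skip
k=4: add 'u' → 'ueu'
k=5: add 'h' → 'ueuh'
k=6: skip
k=7: add 'n' → 'ueuhn'
k=8: add 'r' → 'ueuhnr'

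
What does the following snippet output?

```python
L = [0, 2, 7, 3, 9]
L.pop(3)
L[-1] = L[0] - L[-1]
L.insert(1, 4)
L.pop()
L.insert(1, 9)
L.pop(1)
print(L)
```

pop(3) removes 3 → [0, 2, 7, 9]
L[-1] = L[0]-L[-1] = 0-9 = -9 → [0, 2, 7, -9]
insert 4 at 1 → [0, 4, 2, 7, -9]
pop() removes -9 → [0, 4, 2, 7]
insert 9 at 1 → [0, 9, 4, 2, 7]
pop(1) removes 9 → [0, 4, 2, 7]

[0, 4, 2, 7]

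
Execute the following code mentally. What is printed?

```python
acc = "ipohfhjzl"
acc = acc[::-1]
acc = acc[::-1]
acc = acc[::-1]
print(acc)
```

reverse → 'lzjhfhopi'
reverse → 'ipohfhjzl'
reverse → 'lzjhfhopi'

lzjhfhopi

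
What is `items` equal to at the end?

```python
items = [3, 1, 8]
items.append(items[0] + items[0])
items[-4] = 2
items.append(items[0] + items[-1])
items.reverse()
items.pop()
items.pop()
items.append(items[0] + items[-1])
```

[8, 6, 8, 16]

append items[0]+items[0] = 3+3 = 6 → [3, 1, 8, 6]
items[-4] = 2 → [2, 1, 8, 6]
append items[0]+items[-1] = 2+6 = 8 → [2, 1, 8, 6, 8]
reverse → [8, 6, 8, 1, 2]
pop() removes 2 → [8, 6, 8, 1]
pop() removes 1 → [8, 6, 8]
append items[0]+items[-1] = 8+8 = 16 → [8, 6, 8, 16]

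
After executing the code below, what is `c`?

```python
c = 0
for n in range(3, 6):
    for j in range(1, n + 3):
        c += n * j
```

n=3,j=1: c = 0+3 = 3
n=3,j=2: c = 3+6 = 9
n=3,j=3: c = 9+9 = 18
n=3,j=4: c = 18+12 = 30
n=3,j=5: c = 30+15 = 45
n=4,j=1: c = 45+4 = 49
n=4,j=2: c = 49+8 = 57
n=4,j=3: c = 57+12 = 69
n=4,j=4: c = 69+16 = 85
n=4,j=5: c = 85+20 = 105
n=4,j=6: c = 105+24 = 129
n=5,j=1: c = 129+5 = 134
n=5,j=2: c = 134+10 = 144
n=5,j=3: c = 144+15 = 159
n=5,j=4: c = 159+20 = 179
n=5,j=5: c = 179+25 = 204
n=5,j=6: c = 204+30 = 234
n=5,j=7: c = 234+35 = 269

269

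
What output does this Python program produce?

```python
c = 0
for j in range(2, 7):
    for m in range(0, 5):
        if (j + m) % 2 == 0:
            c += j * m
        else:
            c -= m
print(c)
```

80

j=2,m=0: even sum, c = 0+0 = 0
j=2,m=1: odd sum, c = 0-1 = -1
j=2,m=2: even sum, c = (-1)+4 = 3
j=2,m=3: odd sum, c = 3-3 = 0
j=2,m=4: even sum, c = 0+8 = 8
j=3,m=0: odd sum, c = 8-0 = 8
j=3,m=1: even sum, c = 8+3 = 11
j=3,m=2: odd sum, c = 11-2 = 9
j=3,m=3: even sum, c = 9+9 = 18
j=3,m=4: odd sum, c = 18-4 = 14
j=4,m=0: even sum, c = 14+0 = 14
j=4,m=1: odd sum, c = 14-1 = 13
j=4,m=2: even sum, c = 13+8 = 21
j=4,m=3: odd sum, c = 21-3 = 18
j=4,m=4: even sum, c = 18+16 = 34
j=5,m=0: odd sum, c = 34-0 = 34
j=5,m=1: even sum, c = 34+5 = 39
j=5,m=2: odd sum, c = 39-2 = 37
j=5,m=3: even sum, c = 37+15 = 52
j=5,m=4: odd sum, c = 52-4 = 48
j=6,m=0: even sum, c = 48+0 = 48
j=6,m=1: odd sum, c = 48-1 = 47
j=6,m=2: even sum, c = 47+12 = 59
j=6,m=3: odd sum, c = 59-3 = 56
j=6,m=4: even sum, c = 56+24 = 80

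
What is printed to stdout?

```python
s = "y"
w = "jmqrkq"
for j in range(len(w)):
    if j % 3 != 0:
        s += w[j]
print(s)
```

j=0: skip
j=1: add 'm' → 'ym'
j=2: add 'q' → 'ymq'
j=3: skip
j=4: add 'k' → 'ymqk'
j=5: add 'q' → 'ymqkq'

ymqkq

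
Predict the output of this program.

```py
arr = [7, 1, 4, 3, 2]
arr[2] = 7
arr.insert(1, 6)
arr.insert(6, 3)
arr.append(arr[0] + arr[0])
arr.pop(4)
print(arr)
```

[7, 6, 1, 7, 2, 3, 14]

arr[2] = 7 → [7, 1, 7, 3, 2]
insert 6 at 1 → [7, 6, 1, 7, 3, 2]
insert 3 at 6 → [7, 6, 1, 7, 3, 2, 3]
append arr[0]+arr[0] = 7+7 = 14 → [7, 6, 1, 7, 3, 2, 3, 14]
pop(4) removes 3 → [7, 6, 1, 7, 2, 3, 14]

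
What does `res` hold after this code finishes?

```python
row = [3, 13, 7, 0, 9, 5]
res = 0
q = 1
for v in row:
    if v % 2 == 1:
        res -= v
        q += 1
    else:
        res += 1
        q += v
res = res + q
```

-30

v=3: odd, res = 0-3 = -3; q=2
v=13: odd, res = (-3)-13 = -16; q=3
v=7: odd, res = (-16)-7 = -23; q=4
v=0: not odd, res = (-23)+1 = -22; q=4
v=9: odd, res = (-22)-9 = -31; q=5
v=5: odd, res = (-31)-5 = -36; q=6
res+q = (-36)+6 = -30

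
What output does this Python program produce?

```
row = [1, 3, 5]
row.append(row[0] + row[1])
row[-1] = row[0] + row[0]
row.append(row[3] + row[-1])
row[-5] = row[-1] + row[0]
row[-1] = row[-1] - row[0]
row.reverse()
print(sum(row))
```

append row[0]+row[1] = 1+3 = 4 → [1, 3, 5, 4]
row[-1] = row[0]+row[0] = 1+1 = 2 → [1, 3, 5, 2]
append row[3]+row[-1] = 2+2 = 4 → [1, 3, 5, 2, 4]
row[-5] = row[-1]+row[0] = 4+1 = 5 → [5, 3, 5, 2, 4]
row[-1] = row[-1]-row[0] = 4-5 = -1 → [5, 3, 5, 2, -1]
reverse → [-1, 2, 5, 3, 5]
sum = 14

14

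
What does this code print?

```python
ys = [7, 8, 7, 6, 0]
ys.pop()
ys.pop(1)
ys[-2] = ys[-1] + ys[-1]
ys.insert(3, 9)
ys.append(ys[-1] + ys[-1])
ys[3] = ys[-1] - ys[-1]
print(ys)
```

pop() removes 0 → [7, 8, 7, 6]
pop(1) removes 8 → [7, 7, 6]
ys[-2] = ys[-1]+ys[-1] = 6+6 = 12 → [7, 12, 6]
insert 9 at 3 → [7, 12, 6, 9]
append ys[-1]+ys[-1] = 9+9 = 18 → [7, 12, 6, 9, 18]
ys[3] = ys[-1]-ys[-1] = 18-18 = 0 → [7, 12, 6, 0, 18]

[7, 12, 6, 0, 18]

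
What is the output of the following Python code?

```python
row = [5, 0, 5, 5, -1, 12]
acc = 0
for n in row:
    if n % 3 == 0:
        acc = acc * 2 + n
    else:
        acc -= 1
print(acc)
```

2

n=5: not %3==0, acc = 0-1 = -1
n=0: %3==0, acc = (-1)*2+0 = -2
n=5: not %3==0, acc = (-2)-1 = -3
n=5: not %3==0, acc = (-3)-1 = -4
n=-1: not %3==0, acc = (-4)-1 = -5
n=12: %3==0, acc = (-5)*2+12 = 2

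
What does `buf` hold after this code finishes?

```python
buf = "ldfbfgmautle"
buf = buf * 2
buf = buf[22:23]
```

repeat ×2 → 'ldfbfgmautleldfbfgmautle'
slice [22:23] → 'l'

'l'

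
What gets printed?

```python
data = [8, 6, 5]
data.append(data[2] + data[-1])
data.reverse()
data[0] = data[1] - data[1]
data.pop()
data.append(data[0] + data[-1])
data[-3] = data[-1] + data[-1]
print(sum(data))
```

24

append data[2]+data[-1] = 5+5 = 10 → [8, 6, 5, 10]
reverse → [10, 5, 6, 8]
data[0] = data[1]-data[1] = 5-5 = 0 → [0, 5, 6, 8]
pop() removes 8 → [0, 5, 6]
append data[0]+data[-1] = 0+6 = 6 → [0, 5, 6, 6]
data[-3] = data[-1]+data[-1] = 6+6 = 12 → [0, 12, 6, 6]
sum = 24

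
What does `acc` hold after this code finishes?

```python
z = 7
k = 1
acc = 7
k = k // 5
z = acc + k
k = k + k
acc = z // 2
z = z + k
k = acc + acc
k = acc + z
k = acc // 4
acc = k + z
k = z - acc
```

k = 1//5 = 0
z = 7+0 = 7
k = 0+0 = 0
acc = 7//2 = 3
z = 7+0 = 7
k = 3+3 = 6
k = 3+7 = 10
k = 3//4 = 0
acc = 0+7 = 7
k = 7-7 = 0

7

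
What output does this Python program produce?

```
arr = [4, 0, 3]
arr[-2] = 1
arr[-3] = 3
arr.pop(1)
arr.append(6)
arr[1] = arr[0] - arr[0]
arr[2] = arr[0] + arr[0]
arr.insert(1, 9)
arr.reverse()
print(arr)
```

arr[-2] = 1 → [4, 1, 3]
arr[-3] = 3 → [3, 1, 3]
pop(1) removes 1 → [3, 3]
append 6 → [3, 3, 6]
arr[1] = arr[0]-arr[0] = 3-3 = 0 → [3, 0, 6]
arr[2] = arr[0]+arr[0] = 3+3 = 6 → [3, 0, 6]
insert 9 at 1 → [3, 9, 0, 6]
reverse → [6, 0, 9, 3]

[6, 0, 9, 3]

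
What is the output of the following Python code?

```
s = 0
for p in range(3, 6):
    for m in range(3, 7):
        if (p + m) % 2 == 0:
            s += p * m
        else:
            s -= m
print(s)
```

p=3,m=3: even sum, s = 0+9 = 9
p=3,m=4: odd sum, s = 9-4 = 5
p=3,m=5: even sum, s = 5+15 = 20
p=3,m=6: odd sum, s = 20-6 = 14
p=4,m=3: odd sum, s = 14-3 = 11
p=4,m=4: even sum, s = 11+16 = 27
p=4,m=5: odd sum, s = 27-5 = 22
p=4,m=6: even sum, s = 22+24 = 46
p=5,m=3: even sum, s = 46+15 = 61
p=5,m=4: odd sum, s = 61-4 = 57
p=5,m=5: even sum, s = 57+25 = 82
p=5,m=6: odd sum, s = 82-6 = 76

76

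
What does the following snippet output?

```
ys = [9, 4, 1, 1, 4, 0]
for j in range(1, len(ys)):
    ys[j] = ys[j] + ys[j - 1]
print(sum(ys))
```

89

j=1: ys[1] = 4+9 = 13 → [9, 13, 1, 1, 4, 0]
j=2: ys[2] = 1+13 = 14 → [9, 13, 14, 1, 4, 0]
j=3: ys[3] = 1+14 = 15 → [9, 13, 14, 15, 4, 0]
j=4: ys[4] = 4+15 = 19 → [9, 13, 14, 15, 19, 0]
j=5: ys[5] = 0+19 = 19 → [9, 13, 14, 15, 19, 19]
sum = 89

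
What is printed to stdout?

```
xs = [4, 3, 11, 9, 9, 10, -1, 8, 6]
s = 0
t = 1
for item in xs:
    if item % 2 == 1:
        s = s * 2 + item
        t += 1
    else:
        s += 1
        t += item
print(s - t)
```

191

item=4: not odd, s = 0+1 = 1; t=5
item=3: odd, s = 1*2+3 = 5; t=6
item=11: odd, s = 5*2+11 = 21; t=7
item=9: odd, s = 21*2+9 = 51; t=8
item=9: odd, s = 51*2+9 = 111; t=9
item=10: not odd, s = 111+1 = 112; t=19
item=-1: odd, s = 112*2+(-1) = 223; t=20
item=8: not odd, s = 223+1 = 224; t=28
item=6: not odd, s = 224+1 = 225; t=34
s-t = 225-34 = 191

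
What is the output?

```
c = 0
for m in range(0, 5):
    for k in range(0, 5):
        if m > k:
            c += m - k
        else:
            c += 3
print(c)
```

m=0,k=0: not 0>0, c = 0+3 = 3
m=0,k=1: not 0>1, c = 3+3 = 6
m=0,k=2: not 0>2, c = 6+3 = 9
m=0,k=3: not 0>3, c = 9+3 = 12
m=0,k=4: not 0>4, c = 12+3 = 15
m=1,k=0: 1>0, c = 15+1 = 16
m=1,k=1: not 1>1, c = 16+3 = 19
m=1,k=2: not 1>2, c = 19+3 = 22
m=1,k=3: not 1>3, c = 22+3 = 25
m=1,k=4: not 1>4, c = 25+3 = 28
m=2,k=0: 2>0, c = 28+2 = 30
m=2,k=1: 2>1, c = 30+1 = 31
m=2,k=2: not 2>2, c = 31+3 = 34
m=2,k=3: not 2>3, c = 34+3 = 37
m=2,k=4: not 2>4, c = 37+3 = 40
m=3,k=0: 3>0, c = 40+3 = 43
m=3,k=1: 3>1, c = 43+2 = 45
m=3,k=2: 3>2, c = 45+1 = 46
m=3,k=3: not 3>3, c = 46+3 = 49
m=3,k=4: not 3>4, c = 49+3 = 52
m=4,k=0: 4>0, c = 52+4 = 56
m=4,k=1: 4>1, c = 56+3 = 59
m=4,k=2: 4>2, c = 59+2 = 61
m=4,k=3: 4>3, c = 61+1 = 62
m=4,k=4: not 4>4, c = 62+3 = 65

65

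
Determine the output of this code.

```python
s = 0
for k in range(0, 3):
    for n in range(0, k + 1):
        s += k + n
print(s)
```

12

k=0,n=0: s = 0+0 = 0
k=1,n=0: s = 0+1 = 1
k=1,n=1: s = 1+2 = 3
k=2,n=0: s = 3+2 = 5
k=2,n=1: s = 5+3 = 8
k=2,n=2: s = 8+4 = 12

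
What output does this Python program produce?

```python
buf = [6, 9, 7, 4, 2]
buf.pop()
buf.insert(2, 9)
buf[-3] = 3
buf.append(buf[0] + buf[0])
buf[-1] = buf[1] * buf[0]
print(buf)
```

[6, 9, 3, 7, 4, 54]

pop() removes 2 → [6, 9, 7, 4]
insert 9 at 2 → [6, 9, 9, 7, 4]
buf[-3] = 3 → [6, 9, 3, 7, 4]
append buf[0]+buf[0] = 6+6 = 12 → [6, 9, 3, 7, 4, 12]
buf[-1] = buf[1]*buf[0] = 9*6 = 54 → [6, 9, 3, 7, 4, 54]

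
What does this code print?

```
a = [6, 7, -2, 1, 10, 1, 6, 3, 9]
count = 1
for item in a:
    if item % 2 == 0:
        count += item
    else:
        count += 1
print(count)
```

26

item=6: even, count = 1+6 = 7
item=7: not even, count = 7+1 = 8
item=-2: even, count = 8+(-2) = 6
item=1: not even, count = 6+1 = 7
item=10: even, count = 7+10 = 17
item=1: not even, count = 17+1 = 18
item=6: even, count = 18+6 = 24
item=3: not even, count = 24+1 = 25
item=9: not even, count = 25+1 = 26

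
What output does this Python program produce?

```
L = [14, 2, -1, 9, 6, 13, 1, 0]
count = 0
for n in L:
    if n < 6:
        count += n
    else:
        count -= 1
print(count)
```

-2

n=14: not <6, count = 0-1 = -1
n=2: <6, count = (-1)+2 = 1
n=-1: <6, count = 1+(-1) = 0
n=9: not <6, count = 0-1 = -1
n=6: not <6, count = (-1)-1 = -2
n=13: not <6, count = (-2)-1 = -3
n=1: <6, count = (-3)+1 = -2
n=0: <6, count = (-2)+0 = -2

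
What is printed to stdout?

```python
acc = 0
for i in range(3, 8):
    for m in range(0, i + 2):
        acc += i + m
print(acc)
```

295

i=3,m=0: acc = 0+3 = 3
i=3,m=1: acc = 3+4 = 7
i=3,m=2: acc = 7+5 = 12
i=3,m=3: acc = 12+6 = 18
i=3,m=4: acc = 18+7 = 25
i=4,m=0: acc = 25+4 = 29
i=4,m=1: acc = 29+5 = 34
i=4,m=2: acc = 34+6 = 40
i=4,m=3: acc = 40+7 = 47
i=4,m=4: acc = 47+8 = 55
i=4,m=5: acc = 55+9 = 64
i=5,m=0: acc = 64+5 = 69
i=5,m=1: acc = 69+6 = 75
i=5,m=2: acc = 75+7 = 82
i=5,m=3: acc = 82+8 = 90
i=5,m=4: acc = 90+9 = 99
i=5,m=5: acc = 99+10 = 109
i=5,m=6: acc = 109+11 = 120
i=6,m=0: acc = 120+6 = 126
i=6,m=1: acc = 126+7 = 133
i=6,m=2: acc = 133+8 = 141
i=6,m=3: acc = 141+9 = 150
i=6,m=4: acc = 150+10 = 160
i=6,m=5: acc = 160+11 = 171
i=6,m=6: acc = 171+12 = 183
i=6,m=7: acc = 183+13 = 196
i=7,m=0: acc = 196+7 = 203
i=7,m=1: acc = 203+8 = 211
i=7,m=2: acc = 211+9 = 220
i=7,m=3: acc = 220+10 = 230
i=7,m=4: acc = 230+11 = 241
i=7,m=5: acc = 241+12 = 253
i=7,m=6: acc = 253+13 = 266
i=7,m=7: acc = 266+14 = 280
i=7,m=8: acc = 280+15 = 295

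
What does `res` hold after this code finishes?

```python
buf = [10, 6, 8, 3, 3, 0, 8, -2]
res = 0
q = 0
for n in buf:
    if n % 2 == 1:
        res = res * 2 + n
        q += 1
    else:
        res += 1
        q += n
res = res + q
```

56

n=10: not odd, res = 0+1 = 1; q=10
n=6: not odd, res = 1+1 = 2; q=16
n=8: not odd, res = 2+1 = 3; q=24
n=3: odd, res = 3*2+3 = 9; q=25
n=3: odd, res = 9*2+3 = 21; q=26
n=0: not odd, res = 21+1 = 22; q=26
n=8: not odd, res = 22+1 = 23; q=34
n=-2: not odd, res = 23+1 = 24; q=32
res+q = 24+32 = 56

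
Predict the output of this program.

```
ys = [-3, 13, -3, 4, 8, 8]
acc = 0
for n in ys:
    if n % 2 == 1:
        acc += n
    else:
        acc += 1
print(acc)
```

n=-3: odd, acc = 0+(-3) = -3
n=13: odd, acc = (-3)+13 = 10
n=-3: odd, acc = 10+(-3) = 7
n=4: not odd, acc = 7+1 = 8
n=8: not odd, acc = 8+1 = 9
n=8: not odd, acc = 9+1 = 10

10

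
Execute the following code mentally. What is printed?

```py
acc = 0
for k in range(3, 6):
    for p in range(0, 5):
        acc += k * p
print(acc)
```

k=3,p=0: acc = 0+0 = 0
k=3,p=1: acc = 0+3 = 3
k=3,p=2: acc = 3+6 = 9
k=3,p=3: acc = 9+9 = 18
k=3,p=4: acc = 18+12 = 30
k=4,p=0: acc = 30+0 = 30
k=4,p=1: acc = 30+4 = 34
k=4,p=2: acc = 34+8 = 42
k=4,p=3: acc = 42+12 = 54
k=4,p=4: acc = 54+16 = 70
k=5,p=0: acc = 70+0 = 70
k=5,p=1: acc = 70+5 = 75
k=5,p=2: acc = 75+10 = 85
k=5,p=3: acc = 85+15 = 100
k=5,p=4: acc = 100+20 = 120

120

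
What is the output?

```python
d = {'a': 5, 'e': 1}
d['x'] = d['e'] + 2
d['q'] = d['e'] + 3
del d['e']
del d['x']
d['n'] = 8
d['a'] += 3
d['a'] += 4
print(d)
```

{'a': 12, 'q': 4, 'n': 8}

d['x'] = d['e']+2 = 3 → {'a': 5, 'e': 1, 'x': 3}
d['q'] = d['e']+3 = 4 → {'a': 5, 'e': 1, 'x': 3, 'q': 4}
del 'e' → {'a': 5, 'x': 3, 'q': 4}
del 'x' → {'a': 5, 'q': 4}
d['n'] = 8 → {'a': 5, 'q': 4, 'n': 8}
d['a'] = 5+3 = 8 → {'a': 8, 'q': 4, 'n': 8}
d['a'] = 8+4 = 12 → {'a': 12, 'q': 4, 'n': 8}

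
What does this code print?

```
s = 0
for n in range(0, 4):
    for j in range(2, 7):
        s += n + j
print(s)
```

110

n=0,j=2: s = 0+2 = 2
n=0,j=3: s = 2+3 = 5
n=0,j=4: s = 5+4 = 9
n=0,j=5: s = 9+5 = 14
n=0,j=6: s = 14+6 = 20
n=1,j=2: s = 20+3 = 23
n=1,j=3: s = 23+4 = 27
n=1,j=4: s = 27+5 = 32
n=1,j=5: s = 32+6 = 38
n=1,j=6: s = 38+7 = 45
n=2,j=2: s = 45+4 = 49
n=2,j=3: s = 49+5 = 54
n=2,j=4: s = 54+6 = 60
n=2,j=5: s = 60+7 = 67
n=2,j=6: s = 67+8 = 75
n=3,j=2: s = 75+5 = 80
n=3,j=3: s = 80+6 = 86
n=3,j=4: s = 86+7 = 93
n=3,j=5: s = 93+8 = 101
n=3,j=6: s = 101+9 = 110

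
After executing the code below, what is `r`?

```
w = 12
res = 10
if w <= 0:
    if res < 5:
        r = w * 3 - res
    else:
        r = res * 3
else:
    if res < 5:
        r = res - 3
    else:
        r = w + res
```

w=12, res=10
w <= 0 is False; res < 5 is False
→ r = w + res = 22

22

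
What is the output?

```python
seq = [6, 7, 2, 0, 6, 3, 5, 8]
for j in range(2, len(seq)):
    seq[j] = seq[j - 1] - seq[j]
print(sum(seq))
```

-8

j=2: seq[2] = 7-2 = 5 → [6, 7, 5, 0, 6, 3, 5, 8]
j=3: seq[3] = 5-0 = 5 → [6, 7, 5, 5, 6, 3, 5, 8]
j=4: seq[4] = 5-6 = -1 → [6, 7, 5, 5, -1, 3, 5, 8]
j=5: seq[5] = (-1)-3 = -4 → [6, 7, 5, 5, -1, -4, 5, 8]
j=6: seq[6] = (-4)-5 = -9 → [6, 7, 5, 5, -1, -4, -9, 8]
j=7: seq[7] = (-9)-8 = -17 → [6, 7, 5, 5, -1, -4, -9, -17]
sum = -8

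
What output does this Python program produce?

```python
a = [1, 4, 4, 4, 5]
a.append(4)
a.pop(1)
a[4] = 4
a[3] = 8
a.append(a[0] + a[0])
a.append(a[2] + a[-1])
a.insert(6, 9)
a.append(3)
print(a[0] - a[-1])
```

append 4 → [1, 4, 4, 4, 5, 4]
pop(1) removes 4 → [1, 4, 4, 5, 4]
a[4] = 4 → [1, 4, 4, 5, 4]
a[3] = 8 → [1, 4, 4, 8, 4]
append a[0]+a[0] = 1+1 = 2 → [1, 4, 4, 8, 4, 2]
append a[2]+a[-1] = 4+2 = 6 → [1, 4, 4, 8, 4, 2, 6]
insert 9 at 6 → [1, 4, 4, 8, 4, 2, 9, 6]
append 3 → [1, 4, 4, 8, 4, 2, 9, 6, 3]
a[0]-a[-1] = 1-3 = -2

-2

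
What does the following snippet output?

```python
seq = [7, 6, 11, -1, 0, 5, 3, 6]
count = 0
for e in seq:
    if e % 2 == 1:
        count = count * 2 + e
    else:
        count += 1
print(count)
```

230

e=7: odd, count = 0*2+7 = 7
e=6: not odd, count = 7+1 = 8
e=11: odd, count = 8*2+11 = 27
e=-1: odd, count = 27*2+(-1) = 53
e=0: not odd, count = 53+1 = 54
e=5: odd, count = 54*2+5 = 113
e=3: odd, count = 113*2+3 = 229
e=6: not odd, count = 229+1 = 230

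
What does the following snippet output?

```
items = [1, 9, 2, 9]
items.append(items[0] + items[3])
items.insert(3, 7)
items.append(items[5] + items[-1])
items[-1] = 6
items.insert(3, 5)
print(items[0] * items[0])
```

append items[0]+items[3] = 1+9 = 10 → [1, 9, 2, 9, 10]
insert 7 at 3 → [1, 9, 2, 7, 9, 10]
append items[5]+items[-1] = 10+10 = 20 → [1, 9, 2, 7, 9, 10, 20]
items[-1] = 6 → [1, 9, 2, 7, 9, 10, 6]
insert 5 at 3 → [1, 9, 2, 5, 7, 9, 10, 6]
items[0]*items[0] = 1*1 = 1

1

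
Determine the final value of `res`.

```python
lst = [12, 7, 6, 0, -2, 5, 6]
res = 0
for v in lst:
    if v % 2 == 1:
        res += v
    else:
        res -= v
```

v=12: not odd, res = 0-12 = -12
v=7: odd, res = (-12)+7 = -5
v=6: not odd, res = (-5)-6 = -11
v=0: not odd, res = (-11)-0 = -11
v=-2: not odd, res = (-11)-(-2) = -9
v=5: odd, res = (-9)+5 = -4
v=6: not odd, res = (-4)-6 = -10

-10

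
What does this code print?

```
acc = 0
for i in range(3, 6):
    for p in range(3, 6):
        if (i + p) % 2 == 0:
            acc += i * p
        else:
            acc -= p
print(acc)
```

64

i=3,p=3: even sum, acc = 0+9 = 9
i=3,p=4: odd sum, acc = 9-4 = 5
i=3,p=5: even sum, acc = 5+15 = 20
i=4,p=3: odd sum, acc = 20-3 = 17
i=4,p=4: even sum, acc = 17+16 = 33
i=4,p=5: odd sum, acc = 33-5 = 28
i=5,p=3: even sum, acc = 28+15 = 43
i=5,p=4: odd sum, acc = 43-4 = 39
i=5,p=5: even sum, acc = 39+25 = 64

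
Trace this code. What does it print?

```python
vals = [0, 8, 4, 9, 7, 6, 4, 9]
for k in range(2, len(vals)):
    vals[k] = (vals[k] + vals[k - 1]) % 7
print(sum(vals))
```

k=2: vals[2] = (4+8)%7 = 5 → [0, 8, 5, 9, 7, 6, 4, 9]
k=3: vals[3] = (9+5)%7 = 0 → [0, 8, 5, 0, 7, 6, 4, 9]
k=4: vals[4] = (7+0)%7 = 0 → [0, 8, 5, 0, 0, 6, 4, 9]
k=5: vals[5] = (6+0)%7 = 6 → [0, 8, 5, 0, 0, 6, 4, 9]
k=6: vals[6] = (4+6)%7 = 3 → [0, 8, 5, 0, 0, 6, 3, 9]
k=7: vals[7] = (9+3)%7 = 5 → [0, 8, 5, 0, 0, 6, 3, 5]
sum = 27

27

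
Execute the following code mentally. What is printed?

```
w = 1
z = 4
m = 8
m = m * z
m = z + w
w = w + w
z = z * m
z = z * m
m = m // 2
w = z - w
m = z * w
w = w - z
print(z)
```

m = 8*4 = 32
m = 4+1 = 5
w = 1+1 = 2
z = 4*5 = 20
z = 20*5 = 100
m = 5//2 = 2
w = 100-2 = 98
m = 100*98 = 9800
w = 98-100 = -2

100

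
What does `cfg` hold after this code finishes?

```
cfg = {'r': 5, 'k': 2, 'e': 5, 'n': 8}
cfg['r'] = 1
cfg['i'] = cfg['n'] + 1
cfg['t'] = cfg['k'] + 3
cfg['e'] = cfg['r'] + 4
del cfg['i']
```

{'r': 1, 'k': 2, 'e': 5, 'n': 8, 't': 5}

cfg['r'] = 1 → {'r': 1, 'k': 2, 'e': 5, 'n': 8}
cfg['i'] = cfg['n']+1 = 9 → {'r': 1, 'k': 2, 'e': 5, 'n': 8, 'i': 9}
cfg['t'] = cfg['k']+3 = 5 → {'r': 1, 'k': 2, 'e': 5, 'n': 8, 'i': 9, 't': 5}
cfg['e'] = cfg['r']+4 = 5 → {'r': 1, 'k': 2, 'e': 5, 'n': 8, 'i': 9, 't': 5}
del 'i' → {'r': 1, 'k': 2, 'e': 5, 'n': 8, 't': 5}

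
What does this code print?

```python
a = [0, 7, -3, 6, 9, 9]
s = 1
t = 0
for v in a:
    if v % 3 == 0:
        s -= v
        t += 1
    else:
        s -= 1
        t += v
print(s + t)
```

-9

v=0: %3==0, s = 1-0 = 1; t=1
v=7: not %3==0, s = 1-1 = 0; t=8
v=-3: %3==0, s = 0-(-3) = 3; t=9
v=6: %3==0, s = 3-6 = -3; t=10
v=9: %3==0, s = (-3)-9 = -12; t=11
v=9: %3==0, s = (-12)-9 = -21; t=12
s+t = (-21)+12 = -9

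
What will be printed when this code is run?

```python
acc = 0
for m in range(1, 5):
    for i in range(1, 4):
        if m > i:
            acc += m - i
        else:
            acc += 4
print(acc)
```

m=1,i=1: not 1>1, acc = 0+4 = 4
m=1,i=2: not 1>2, acc = 4+4 = 8
m=1,i=3: not 1>3, acc = 8+4 = 12
m=2,i=1: 2>1, acc = 12+1 = 13
m=2,i=2: not 2>2, acc = 13+4 = 17
m=2,i=3: not 2>3, acc = 17+4 = 21
m=3,i=1: 3>1, acc = 21+2 = 23
m=3,i=2: 3>2, acc = 23+1 = 24
m=3,i=3: not 3>3, acc = 24+4 = 28
m=4,i=1: 4>1, acc = 28+3 = 31
m=4,i=2: 4>2, acc = 31+2 = 33
m=4,i=3: 4>3, acc = 33+1 = 34

34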